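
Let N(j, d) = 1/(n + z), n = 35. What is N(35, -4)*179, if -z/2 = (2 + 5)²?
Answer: -179/63 ≈ -2.8413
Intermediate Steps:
z = -98 (z = -2*(2 + 5)² = -2*7² = -2*49 = -98)
N(j, d) = -1/63 (N(j, d) = 1/(35 - 98) = 1/(-63) = -1/63)
N(35, -4)*179 = -1/63*179 = -179/63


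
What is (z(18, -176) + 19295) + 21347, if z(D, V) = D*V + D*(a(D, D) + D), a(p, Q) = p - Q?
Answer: 37798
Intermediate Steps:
z(D, V) = D² + D*V (z(D, V) = D*V + D*((D - D) + D) = D*V + D*(0 + D) = D*V + D*D = D*V + D² = D² + D*V)
(z(18, -176) + 19295) + 21347 = (18*(18 - 176) + 19295) + 21347 = (18*(-158) + 19295) + 21347 = (-2844 + 19295) + 21347 = 16451 + 21347 = 37798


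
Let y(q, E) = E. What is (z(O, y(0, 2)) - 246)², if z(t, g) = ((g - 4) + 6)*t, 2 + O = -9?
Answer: 84100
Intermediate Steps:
O = -11 (O = -2 - 9 = -11)
z(t, g) = t*(2 + g) (z(t, g) = ((-4 + g) + 6)*t = (2 + g)*t = t*(2 + g))
(z(O, y(0, 2)) - 246)² = (-11*(2 + 2) - 246)² = (-11*4 - 246)² = (-44 - 246)² = (-290)² = 84100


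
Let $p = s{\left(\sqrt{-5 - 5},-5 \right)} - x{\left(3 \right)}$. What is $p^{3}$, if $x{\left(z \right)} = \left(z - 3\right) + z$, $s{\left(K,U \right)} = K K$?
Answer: $-2197$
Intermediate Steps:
$s{\left(K,U \right)} = K^{2}$
$x{\left(z \right)} = -3 + 2 z$ ($x{\left(z \right)} = \left(-3 + z\right) + z = -3 + 2 z$)
$p = -13$ ($p = \left(\sqrt{-5 - 5}\right)^{2} - \left(-3 + 2 \cdot 3\right) = \left(\sqrt{-10}\right)^{2} - \left(-3 + 6\right) = \left(i \sqrt{10}\right)^{2} - 3 = -10 - 3 = -13$)
$p^{3} = \left(-13\right)^{3} = -2197$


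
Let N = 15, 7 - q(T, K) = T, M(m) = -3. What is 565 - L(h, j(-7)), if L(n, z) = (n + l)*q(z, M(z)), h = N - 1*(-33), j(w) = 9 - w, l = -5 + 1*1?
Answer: 961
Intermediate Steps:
l = -4 (l = -5 + 1 = -4)
q(T, K) = 7 - T
h = 48 (h = 15 - 1*(-33) = 15 + 33 = 48)
L(n, z) = (-4 + n)*(7 - z) (L(n, z) = (n - 4)*(7 - z) = (-4 + n)*(7 - z))
565 - L(h, j(-7)) = 565 - (-1)*(-7 + (9 - 1*(-7)))*(-4 + 48) = 565 - (-1)*(-7 + (9 + 7))*44 = 565 - (-1)*(-7 + 16)*44 = 565 - (-1)*9*44 = 565 - 1*(-396) = 565 + 396 = 961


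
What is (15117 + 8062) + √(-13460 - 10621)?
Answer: 23179 + I*√24081 ≈ 23179.0 + 155.18*I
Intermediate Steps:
(15117 + 8062) + √(-13460 - 10621) = 23179 + √(-24081) = 23179 + I*√24081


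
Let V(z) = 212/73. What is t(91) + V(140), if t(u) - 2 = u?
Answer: 7001/73 ≈ 95.904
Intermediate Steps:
t(u) = 2 + u
V(z) = 212/73 (V(z) = 212*(1/73) = 212/73)
t(91) + V(140) = (2 + 91) + 212/73 = 93 + 212/73 = 7001/73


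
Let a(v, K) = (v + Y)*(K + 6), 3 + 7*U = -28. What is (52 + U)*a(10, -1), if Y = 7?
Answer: 28305/7 ≈ 4043.6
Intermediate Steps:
U = -31/7 (U = -3/7 + (⅐)*(-28) = -3/7 - 4 = -31/7 ≈ -4.4286)
a(v, K) = (6 + K)*(7 + v) (a(v, K) = (v + 7)*(K + 6) = (7 + v)*(6 + K) = (6 + K)*(7 + v))
(52 + U)*a(10, -1) = (52 - 31/7)*(42 + 6*10 + 7*(-1) - 1*10) = 333*(42 + 60 - 7 - 10)/7 = (333/7)*85 = 28305/7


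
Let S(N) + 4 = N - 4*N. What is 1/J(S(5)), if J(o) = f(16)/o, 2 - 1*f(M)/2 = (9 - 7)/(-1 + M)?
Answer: -285/56 ≈ -5.0893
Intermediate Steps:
f(M) = 4 - 4/(-1 + M) (f(M) = 4 - 2*(9 - 7)/(-1 + M) = 4 - 4/(-1 + M))
S(N) = -4 - 3*N (S(N) = -4 + (N - 4*N) = -4 - 3*N)
J(o) = 56/(15*o) (J(o) = (4*(-2 + 16)/(-1 + 16))/o = (4*14/15)/o = (4*(1/15)*14)/o = 56/(15*o))
1/J(S(5)) = 1/(56/(15*(-4 - 3*5))) = 1/(56/(15*(-4 - 15))) = 1/((56/15)/(-19)) = 1/((56/15)*(-1/19)) = 1/(-56/285) = -285/56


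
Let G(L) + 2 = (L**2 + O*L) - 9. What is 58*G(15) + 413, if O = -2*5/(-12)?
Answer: 13550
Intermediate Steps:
O = 5/6 (O = -10*(-1/12) = 5/6 ≈ 0.83333)
G(L) = -11 + L**2 + 5*L/6 (G(L) = -2 + ((L**2 + 5*L/6) - 9) = -2 + (-9 + L**2 + 5*L/6) = -11 + L**2 + 5*L/6)
58*G(15) + 413 = 58*(-11 + 15**2 + (5/6)*15) + 413 = 58*(-11 + 225 + 25/2) + 413 = 58*(453/2) + 413 = 13137 + 413 = 13550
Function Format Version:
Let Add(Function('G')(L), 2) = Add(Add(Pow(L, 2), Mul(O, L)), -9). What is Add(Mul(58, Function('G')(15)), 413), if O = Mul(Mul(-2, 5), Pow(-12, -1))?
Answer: 13550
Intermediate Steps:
O = Rational(5, 6) (O = Mul(-10, Rational(-1, 12)) = Rational(5, 6) ≈ 0.83333)
Function('G')(L) = Add(-11, Pow(L, 2), Mul(Rational(5, 6), L)) (Function('G')(L) = Add(-2, Add(Add(Pow(L, 2), Mul(Rational(5, 6), L)), -9)) = Add(-2, Add(-9, Pow(L, 2), Mul(Rational(5, 6), L))) = Add(-11, Pow(L, 2), Mul(Rational(5, 6), L)))
Add(Mul(58, Function('G')(15)), 413) = Add(Mul(58, Add(-11, Pow(15, 2), Mul(Rational(5, 6), 15))), 413) = Add(Mul(58, Add(-11, 225, Rational(25, 2))), 413) = Add(Mul(58, Rational(453, 2)), 413) = Add(13137, 413) = 13550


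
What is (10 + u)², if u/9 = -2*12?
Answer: 42436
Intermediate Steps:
u = -216 (u = 9*(-2*12) = 9*(-24) = -216)
(10 + u)² = (10 - 216)² = (-206)² = 42436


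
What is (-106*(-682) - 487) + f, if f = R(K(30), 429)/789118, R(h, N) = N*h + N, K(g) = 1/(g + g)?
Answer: 103022942593/1434760 ≈ 71805.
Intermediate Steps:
K(g) = 1/(2*g)
R(h, N) = N + N*h
f = 793/1434760 (f = (429*(1 + (½)/30))/789118 = (429*(1 + (½)*(1/30)))*(1/789118) = (429*(1 + 1/60))*(1/789118) = (429*(61/60))*(1/789118) = (8723/20)*(1/789118) = 793/1434760 ≈ 0.00055271)
(-106*(-682) - 487) + f = (-106*(-682) - 487) + 793/1434760 = (72292 - 487) + 793/1434760 = 71805 + 793/1434760 = 103022942593/1434760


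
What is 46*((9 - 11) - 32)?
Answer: -1564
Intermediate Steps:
46*((9 - 11) - 32) = 46*(-2 - 32) = 46*(-34) = -1564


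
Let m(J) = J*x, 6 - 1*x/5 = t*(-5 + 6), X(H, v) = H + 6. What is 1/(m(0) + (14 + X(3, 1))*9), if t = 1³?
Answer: 1/207 ≈ 0.0048309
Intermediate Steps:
t = 1
X(H, v) = 6 + H
x = 25 (x = 30 - 5*(-5 + 6) = 30 - 5 = 25)
m(J) = 25*J (m(J) = J*25 = 25*J)
1/(m(0) + (14 + X(3, 1))*9) = 1/(25*0 + (14 + (6 + 3))*9) = 1/(0 + (14 + 9)*9) = 1/(0 + 23*9) = 1/(0 + 207) = 1/207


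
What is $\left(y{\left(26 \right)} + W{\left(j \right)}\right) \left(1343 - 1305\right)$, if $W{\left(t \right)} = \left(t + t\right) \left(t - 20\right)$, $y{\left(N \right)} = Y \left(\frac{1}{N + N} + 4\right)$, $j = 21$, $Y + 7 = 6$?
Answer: $\frac{37525}{26} \approx 1443.3$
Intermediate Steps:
$Y = -1$ ($Y = -7 + 6 = -1$)
$y{\left(N \right)} = -4 - \frac{1}{2 N}$ ($y{\left(N \right)} = - (\frac{1}{N + N} + 4) = - (\frac{1}{2 N} + 4) = - (4 + \frac{1}{2 N}) = -4 - \frac{1}{2 N}$)
$W{\left(t \right)} = 2 t \left(-20 + t\right)$
$\left(y{\left(26 \right)} + W{\left(j \right)}\right) \left(1343 - 1305\right) = \left(\left(-4 - \frac{1}{2 \cdot 26}\right) + 2 \cdot 21 \left(-20 + 21\right)\right) \left(1343 - 1305\right) = \left(\left(-4 - \frac{1}{52}\right) + 2 \cdot 21 \cdot 1\right) 38 = \left(\left(-4 - \frac{1}{52}\right) + 42\right) 38 = \left(- \frac{209}{52} + 42\right) 38 = \frac{1975}{52} \cdot 38 = \frac{37525}{26}$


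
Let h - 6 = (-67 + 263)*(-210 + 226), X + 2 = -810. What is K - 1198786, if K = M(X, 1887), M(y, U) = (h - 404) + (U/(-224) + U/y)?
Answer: -7769597627/6496 ≈ -1.1961e+6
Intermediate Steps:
X = -812 (X = -2 - 810 = -812)
h = 3142 (h = 6 + (-67 + 263)*(-210 + 226) = 6 + 196*16 = 6 + 3136 = 3142)
M(y, U) = 2738 - U/224 + U/y (M(y, U) = (3142 - 404) + (U/(-224) + U/y) = 2738 + (U*(-1/224) + U/y) = 2738 + (-U/224 + U/y) = 2738 - U/224 + U/y)
K = 17716229/6496 (K = 2738 - 1/224*1887 + 1887/(-812) = 2738 - 1887/224 + 1887*(-1/812) = 2738 - 1887/224 - 1887/812 = 17716229/6496 ≈ 2727.3)
K - 1198786 = 17716229/6496 - 1198786 = -7769597627/6496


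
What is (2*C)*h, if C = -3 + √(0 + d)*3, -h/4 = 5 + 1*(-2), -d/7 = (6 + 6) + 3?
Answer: 72 - 72*I*√105 ≈ 72.0 - 737.78*I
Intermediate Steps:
d = -105 (d = -7*((6 + 6) + 3) = -7*(12 + 3) = -7*15 = -105)
h = -12 (h = -4*(5 + 1*(-2)) = -4*(5 - 2) = -4*3 = -12)
C = -3 + 3*I*√105 (C = -3 + √(0 - 105)*3 = -3 + √(-105)*3 = -3 + (I*√105)*3 = -3 + 3*I*√105 ≈ -3.0 + 30.741*I)
(2*C)*h = (2*(-3 + 3*I*√105))*(-12) = (-6 + 6*I*√105)*(-12) = 72 - 72*I*√105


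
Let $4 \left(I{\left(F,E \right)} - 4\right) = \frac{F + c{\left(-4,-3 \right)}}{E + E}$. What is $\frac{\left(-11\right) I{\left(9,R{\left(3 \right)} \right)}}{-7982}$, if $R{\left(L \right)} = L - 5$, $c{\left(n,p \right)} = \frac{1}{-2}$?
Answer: $\frac{1221}{255424} \approx 0.0047803$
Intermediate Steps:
$c{\left(n,p \right)} = - \frac{1}{2}$
$R{\left(L \right)} = -5 + L$
$I{\left(F,E \right)} = 4 + \frac{- \frac{1}{2} + F}{8 E}$ ($I{\left(F,E \right)} = 4 + \frac{\left(F - \frac{1}{2}\right) \frac{1}{E + E}}{4} = 4 + \frac{\left(- \frac{1}{2} + F\right) \frac{1}{2 E}}{4} = 4 + \frac{\frac{1}{2} \frac{1}{E} \left(- \frac{1}{2} + F\right)}{4} = 4 + \frac{- \frac{1}{2} + F}{8 E}$)
$\frac{\left(-11\right) I{\left(9,R{\left(3 \right)} \right)}}{-7982} = \frac{\left(-11\right) \frac{-1 + 2 \cdot 9 + 64 \left(-5 + 3\right)}{16 \left(-5 + 3\right)}}{-7982} = - 11 \frac{-1 + 18 + 64 \left(-2\right)}{16 \left(-2\right)} \left(- \frac{1}{7982}\right) = - 11 \cdot \frac{1}{16} \left(- \frac{1}{2}\right) \left(-1 + 18 - 128\right) \left(- \frac{1}{7982}\right) = - 11 \cdot \frac{1}{16} \left(- \frac{1}{2}\right) \left(-111\right) \left(- \frac{1}{7982}\right) = \left(-11\right) \frac{111}{32} \left(- \frac{1}{7982}\right) = \left(- \frac{1221}{32}\right) \left(- \frac{1}{7982}\right) = \frac{1221}{255424}$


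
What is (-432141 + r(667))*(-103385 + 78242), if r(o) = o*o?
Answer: -320522964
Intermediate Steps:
r(o) = o²
(-432141 + r(667))*(-103385 + 78242) = (-432141 + 667²)*(-103385 + 78242) = (-432141 + 444889)*(-25143) = 12748*(-25143) = -320522964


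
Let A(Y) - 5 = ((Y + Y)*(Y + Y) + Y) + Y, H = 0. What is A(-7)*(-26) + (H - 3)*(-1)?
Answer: -4859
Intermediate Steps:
A(Y) = 5 + 2*Y + 4*Y² (A(Y) = 5 + (((Y + Y)*(Y + Y) + Y) + Y) = 5 + (((2*Y)*(2*Y) + Y) + Y) = 5 + ((4*Y² + Y) + Y) = 5 + ((Y + 4*Y²) + Y) = 5 + (2*Y + 4*Y²) = 5 + 2*Y + 4*Y²)
A(-7)*(-26) + (H - 3)*(-1) = (5 + 2*(-7) + 4*(-7)²)*(-26) + (0 - 3)*(-1) = (5 - 14 + 4*49)*(-26) - 3*(-1) = (5 - 14 + 196)*(-26) + 3 = 187*(-26) + 3 = -4862 + 3 = -4859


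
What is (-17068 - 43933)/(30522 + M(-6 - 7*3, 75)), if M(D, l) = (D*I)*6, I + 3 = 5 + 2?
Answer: -61001/29874 ≈ -2.0419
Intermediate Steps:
I = 4 (I = -3 + (5 + 2) = -3 + 7 = 4)
M(D, l) = 24*D (M(D, l) = (D*4)*6 = (4*D)*6 = 24*D)
(-17068 - 43933)/(30522 + M(-6 - 7*3, 75)) = (-17068 - 43933)/(30522 + 24*(-6 - 7*3)) = -61001/(30522 + 24*(-6 - 21)) = -61001/(30522 + 24*(-27)) = -61001/(30522 - 648) = -61001/29874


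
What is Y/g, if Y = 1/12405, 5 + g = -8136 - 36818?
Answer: -1/557716395 ≈ -1.7930e-9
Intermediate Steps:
g = -44959 (g = -5 + (-8136 - 36818) = -5 - 44954 = -44959)
Y = 1/12405 ≈ 8.0613e-5
Y/g = (1/12405)/(-44959) = (1/12405)*(-1/44959) = -1/557716395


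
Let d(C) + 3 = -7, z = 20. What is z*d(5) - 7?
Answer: -207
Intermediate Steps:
d(C) = -10 (d(C) = -3 - 7 = -10)
z*d(5) - 7 = 20*(-10) - 7 = -200 - 7 = -207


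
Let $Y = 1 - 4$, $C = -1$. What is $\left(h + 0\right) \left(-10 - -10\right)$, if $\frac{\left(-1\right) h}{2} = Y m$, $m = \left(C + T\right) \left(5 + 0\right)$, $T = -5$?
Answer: $0$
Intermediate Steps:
$m = -30$ ($m = \left(-1 - 5\right) \left(5 + 0\right) = \left(-6\right) 5 = -30$)
$Y = -3$ ($Y = 1 - 4 = -3$)
$h = -180$ ($h = - 2 \left(\left(-3\right) \left(-30\right)\right) = \left(-2\right) 90 = -180$)
$\left(h + 0\right) \left(-10 - -10\right) = \left(-180 + 0\right) \left(-10 - -10\right) = - 180 \left(-10 + 10\right) = \left(-180\right) 0 = 0$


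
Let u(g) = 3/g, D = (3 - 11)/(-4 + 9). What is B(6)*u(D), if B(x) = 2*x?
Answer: -45/2 ≈ -22.500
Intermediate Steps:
D = -8/5 ≈ -1.6000
B(6)*u(D) = (2*6)*(3/(-8/5)) = 12*(3*(-5/8)) = 12*(-15/8) = -45/2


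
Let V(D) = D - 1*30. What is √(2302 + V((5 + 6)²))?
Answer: √2393 ≈ 48.918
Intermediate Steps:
V(D) = -30 + D (V(D) = D - 30 = -30 + D)
√(2302 + V((5 + 6)²)) = √(2302 + (-30 + (5 + 6)²)) = √(2302 + (-30 + 11²)) = √(2302 + (-30 + 121)) = √(2302 + 91) = √2393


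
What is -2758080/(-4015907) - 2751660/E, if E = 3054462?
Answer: -437660017110/2044405887839 ≈ -0.21408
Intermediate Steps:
-2758080/(-4015907) - 2751660/E = -2758080/(-4015907) - 2751660/3054462 = -2758080*(-1/4015907) - 2751660*1/3054462 = 2758080/4015907 - 458610/509077 = -437660017110/2044405887839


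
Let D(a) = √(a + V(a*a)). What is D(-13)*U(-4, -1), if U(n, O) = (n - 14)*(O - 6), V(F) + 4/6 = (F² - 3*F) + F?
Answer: 84*√63471 ≈ 21163.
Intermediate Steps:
V(F) = -⅔ + F² - 2*F (V(F) = -⅔ + ((F² - 3*F) + F) = -⅔ + (F² - 2*F) = -⅔ + F² - 2*F)
D(a) = √(-⅔ + a + a⁴ - 2*a²) (D(a) = √(a + (-⅔ + (a*a)² - 2*a*a)) = √(a + (-⅔ + (a²)² - 2*a²)) = √(a + (-⅔ + a⁴ - 2*a²)) = √(-⅔ + a + a⁴ - 2*a²))
U(n, O) = (-14 + n)*(-6 + O)
D(-13)*U(-4, -1) = (√(-6 - 18*(-13)² + 9*(-13) + 9*(-13)⁴)/3)*(84 - 14*(-1) - 6*(-4) - 1*(-4)) = (√(-6 - 18*169 - 117 + 9*28561)/3)*(84 + 14 + 24 + 4) = (√(-6 - 3042 - 117 + 257049)/3)*126 = (√253884/3)*126 = ((2*√63471)/3)*126 = (2*√63471/3)*126 = 84*√63471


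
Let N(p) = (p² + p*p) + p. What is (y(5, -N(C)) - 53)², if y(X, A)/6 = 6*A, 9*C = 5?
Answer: 734449/81 ≈ 9067.3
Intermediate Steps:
C = 5/9 (C = (⅑)*5 = 5/9 ≈ 0.55556)
N(p) = p + 2*p² (N(p) = (p² + p²) + p = 2*p² + p = p + 2*p²)
y(X, A) = 36*A (y(X, A) = 6*(6*A) = 36*A)
(y(5, -N(C)) - 53)² = (36*(-5*(1 + 2*(5/9))/9) - 53)² = (36*(-5*(1 + 10/9)/9) - 53)² = (36*(-5*19/(9*9)) - 53)² = (36*(-1*95/81) - 53)² = (36*(-95/81) - 53)² = (-380/9 - 53)² = (-857/9)² = 734449/81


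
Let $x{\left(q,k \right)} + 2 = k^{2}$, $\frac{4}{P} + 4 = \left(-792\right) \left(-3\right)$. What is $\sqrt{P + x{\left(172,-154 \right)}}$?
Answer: $\frac{\sqrt{8339004979}}{593} \approx 153.99$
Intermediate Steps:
$P = \frac{1}{593}$ ($P = \frac{4}{-4 - -2376} = \frac{4}{-4 + 2376} = \frac{4}{2372} = 4 \cdot \frac{1}{2372} = \frac{1}{593} \approx 0.0016863$)
$x{\left(q,k \right)} = -2 + k^{2}$
$\sqrt{P + x{\left(172,-154 \right)}} = \sqrt{\frac{1}{593} - \left(2 - \left(-154\right)^{2}\right)} = \sqrt{\frac{1}{593} + \left(-2 + 23716\right)} = \sqrt{\frac{1}{593} + 23714} = \sqrt{\frac{14062403}{593}} = \frac{\sqrt{8339004979}}{593}$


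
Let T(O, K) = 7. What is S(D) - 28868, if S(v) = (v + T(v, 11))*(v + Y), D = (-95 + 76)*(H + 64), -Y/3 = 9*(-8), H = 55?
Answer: 4580562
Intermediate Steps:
Y = 216 (Y = -27*(-8) = -3*(-72) = 216)
D = -2261 (D = (-95 + 76)*(55 + 64) = -19*119 = -2261)
S(v) = (7 + v)*(216 + v) (S(v) = (v + 7)*(v + 216) = (7 + v)*(216 + v))
S(D) - 28868 = (1512 + (-2261)² + 223*(-2261)) - 28868 = (1512 + 5112121 - 504203) - 28868 = 4609430 - 28868 = 4580562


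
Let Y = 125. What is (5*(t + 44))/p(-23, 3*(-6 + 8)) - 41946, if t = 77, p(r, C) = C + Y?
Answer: -5494321/131 ≈ -41941.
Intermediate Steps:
p(r, C) = 125 + C (p(r, C) = C + 125 = 125 + C)
(5*(t + 44))/p(-23, 3*(-6 + 8)) - 41946 = (5*(77 + 44))/(125 + 3*(-6 + 8)) - 41946 = (5*121)/(125 + 3*2) - 41946 = 605/(125 + 6) - 41946 = 605/131 - 41946 = -5494321/131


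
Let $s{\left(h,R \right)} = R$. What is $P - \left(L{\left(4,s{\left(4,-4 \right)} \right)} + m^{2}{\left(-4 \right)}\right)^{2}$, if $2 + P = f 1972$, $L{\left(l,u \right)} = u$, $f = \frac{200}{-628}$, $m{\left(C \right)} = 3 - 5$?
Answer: $- \frac{98914}{157} \approx -630.03$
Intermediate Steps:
$m{\left(C \right)} = -2$ ($m{\left(C \right)} = 3 - 5 = -2$)
$f = - \frac{50}{157}$ ($f = 200 \left(- \frac{1}{628}\right) = - \frac{50}{157} \approx -0.31847$)
$P = - \frac{98914}{157}$ ($P = -2 - \frac{98600}{157} = - \frac{98914}{157} \approx -630.03$)
$P - \left(L{\left(4,s{\left(4,-4 \right)} \right)} + m^{2}{\left(-4 \right)}\right)^{2} = - \frac{98914}{157} - \left(-4 + \left(-2\right)^{2}\right)^{2} = - \frac{98914}{157} - \left(-4 + 4\right)^{2} = - \frac{98914}{157} - 0^{2} = - \frac{98914}{157} - 0 = - \frac{98914}{157} + 0 = - \frac{98914}{157}$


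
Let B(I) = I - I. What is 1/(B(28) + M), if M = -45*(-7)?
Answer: 1/315 ≈ 0.0031746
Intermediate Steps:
B(I) = 0
M = 315
1/(B(28) + M) = 1/(0 + 315) = 1/315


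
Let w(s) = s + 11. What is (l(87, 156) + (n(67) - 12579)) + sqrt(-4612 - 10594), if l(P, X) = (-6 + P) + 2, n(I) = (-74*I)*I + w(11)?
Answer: -344660 + I*sqrt(15206) ≈ -3.4466e+5 + 123.31*I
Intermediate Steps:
w(s) = 11 + s
n(I) = 22 - 74*I**2 (n(I) = (-74*I)*I + (11 + 11) = -74*I**2 + 22 = 22 - 74*I**2)
l(P, X) = -4 + P
(l(87, 156) + (n(67) - 12579)) + sqrt(-4612 - 10594) = ((-4 + 87) + ((22 - 74*67**2) - 12579)) + sqrt(-4612 - 10594) = (83 + ((22 - 74*4489) - 12579)) + sqrt(-15206) = (83 + ((22 - 332186) - 12579)) + I*sqrt(15206) = (83 + (-332164 - 12579)) + I*sqrt(15206) = (83 - 344743) + I*sqrt(15206) = -344660 + I*sqrt(15206)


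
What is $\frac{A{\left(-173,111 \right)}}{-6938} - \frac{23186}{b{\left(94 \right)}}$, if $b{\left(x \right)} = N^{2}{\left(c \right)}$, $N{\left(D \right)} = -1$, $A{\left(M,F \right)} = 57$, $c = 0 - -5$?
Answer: $- \frac{160864525}{6938} \approx -23186.0$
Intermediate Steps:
$c = 5$ ($c = 0 + 5 = 5$)
$b{\left(x \right)} = 1$ ($b{\left(x \right)} = \left(-1\right)^{2} = 1$)
$\frac{A{\left(-173,111 \right)}}{-6938} - \frac{23186}{b{\left(94 \right)}} = \frac{57}{-6938} - \frac{23186}{1} = 57 \left(- \frac{1}{6938}\right) - 23186 = - \frac{57}{6938} - 23186 = - \frac{160864525}{6938}$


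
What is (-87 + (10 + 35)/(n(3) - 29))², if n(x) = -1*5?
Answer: 9018009/1156 ≈ 7801.0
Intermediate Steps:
n(x) = -5
(-87 + (10 + 35)/(n(3) - 29))² = (-87 + (10 + 35)/(-5 - 29))² = (-87 + 45/(-34))² = (-87 + 45*(-1/34))² = (-87 - 45/34)² = (-3003/34)² = 9018009/1156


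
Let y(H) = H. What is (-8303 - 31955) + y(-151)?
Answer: -40409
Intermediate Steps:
(-8303 - 31955) + y(-151) = (-8303 - 31955) - 151 = -40258 - 151 = -40409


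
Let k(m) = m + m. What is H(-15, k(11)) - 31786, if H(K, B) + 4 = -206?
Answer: -31996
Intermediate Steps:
k(m) = 2*m
H(K, B) = -210 (H(K, B) = -4 - 206 = -210)
H(-15, k(11)) - 31786 = -210 - 31786 = -31996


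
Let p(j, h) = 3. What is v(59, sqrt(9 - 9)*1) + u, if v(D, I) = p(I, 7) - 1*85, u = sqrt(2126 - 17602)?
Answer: -82 + 2*I*sqrt(3869) ≈ -82.0 + 124.4*I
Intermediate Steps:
u = 2*I*sqrt(3869) (u = sqrt(-15476) = 2*I*sqrt(3869) ≈ 124.4*I)
v(D, I) = -82 (v(D, I) = 3 - 1*85 = 3 - 85 = -82)
v(59, sqrt(9 - 9)*1) + u = -82 + 2*I*sqrt(3869)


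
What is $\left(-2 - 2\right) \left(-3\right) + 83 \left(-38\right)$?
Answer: $-3142$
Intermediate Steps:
$\left(-2 - 2\right) \left(-3\right) + 83 \left(-38\right) = \left(-4\right) \left(-3\right) - 3154 = 12 - 3154 = -3142$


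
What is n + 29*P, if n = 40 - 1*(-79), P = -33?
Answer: -838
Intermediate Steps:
n = 119 (n = 40 + 79 = 119)
n + 29*P = 119 + 29*(-33) = 119 - 957 = -838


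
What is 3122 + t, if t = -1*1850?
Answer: 1272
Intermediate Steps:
t = -1850
3122 + t = 3122 - 1850 = 1272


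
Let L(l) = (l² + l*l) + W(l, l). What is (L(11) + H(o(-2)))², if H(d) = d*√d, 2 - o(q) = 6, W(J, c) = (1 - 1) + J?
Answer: 63945 - 4048*I ≈ 63945.0 - 4048.0*I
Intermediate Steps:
W(J, c) = J (W(J, c) = 0 + J = J)
o(q) = -4 (o(q) = 2 - 1*6 = 2 - 6 = -4)
H(d) = d^(3/2)
L(l) = l + 2*l² (L(l) = (l² + l*l) + l = (l² + l²) + l = 2*l² + l = l + 2*l²)
(L(11) + H(o(-2)))² = (11*(1 + 2*11) + (-4)^(3/2))² = (11*(1 + 22) - 8*I)² = (11*23 - 8*I)² = (253 - 8*I)²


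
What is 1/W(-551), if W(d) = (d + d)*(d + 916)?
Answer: -1/402230 ≈ -2.4861e-6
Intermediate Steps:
W(d) = 2*d*(916 + d) (W(d) = (2*d)*(916 + d) = 2*d*(916 + d))
1/W(-551) = 1/(2*(-551)*(916 - 551)) = 1/(2*(-551)*365) = 1/(-402230) = -1/402230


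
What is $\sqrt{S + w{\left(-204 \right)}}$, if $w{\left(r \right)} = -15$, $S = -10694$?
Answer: $i \sqrt{10709} \approx 103.48 i$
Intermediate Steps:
$\sqrt{S + w{\left(-204 \right)}} = \sqrt{-10694 - 15} = \sqrt{-10709} = i \sqrt{10709}$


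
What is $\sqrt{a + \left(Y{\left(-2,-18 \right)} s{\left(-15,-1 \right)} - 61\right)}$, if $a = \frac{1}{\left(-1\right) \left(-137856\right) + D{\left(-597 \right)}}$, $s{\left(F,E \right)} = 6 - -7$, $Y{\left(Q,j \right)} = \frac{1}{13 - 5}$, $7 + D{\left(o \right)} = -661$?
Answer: $\frac{i \sqrt{1117469861362}}{137188} \approx 7.7055 i$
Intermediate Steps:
$D{\left(o \right)} = -668$ ($D{\left(o \right)} = -7 - 661 = -668$)
$Y{\left(Q,j \right)} = \frac{1}{8}$
$s{\left(F,E \right)} = 13$ ($s{\left(F,E \right)} = 6 + 7 = 13$)
$a = \frac{1}{137188}$ ($a = \frac{1}{\left(-1\right) \left(-137856\right) - 668} = \frac{1}{137856 - 668} = \frac{1}{137188} \approx 7.2893 \cdot 10^{-6}$)
$\sqrt{a + \left(Y{\left(-2,-18 \right)} s{\left(-15,-1 \right)} - 61\right)} = \sqrt{\frac{1}{137188} + \left(\frac{1}{8} \cdot 13 - 61\right)} = \sqrt{\frac{1}{137188} + \left(\frac{13}{8} - 61\right)} = \sqrt{\frac{1}{137188} - \frac{475}{8}} = \sqrt{- \frac{16291073}{274376}} = \frac{i \sqrt{1117469861362}}{137188}$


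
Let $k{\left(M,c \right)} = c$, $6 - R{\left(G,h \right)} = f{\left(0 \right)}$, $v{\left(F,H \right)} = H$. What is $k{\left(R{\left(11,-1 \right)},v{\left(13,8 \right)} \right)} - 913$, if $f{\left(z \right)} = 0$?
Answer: $-905$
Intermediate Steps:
$R{\left(G,h \right)} = 6$ ($R{\left(G,h \right)} = 6 - 0 = 6 + 0 = 6$)
$k{\left(R{\left(11,-1 \right)},v{\left(13,8 \right)} \right)} - 913 = 8 - 913 = -905$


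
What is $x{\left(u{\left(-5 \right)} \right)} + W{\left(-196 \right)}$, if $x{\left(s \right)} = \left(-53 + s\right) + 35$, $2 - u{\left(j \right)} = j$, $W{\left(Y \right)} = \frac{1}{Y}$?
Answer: $- \frac{2157}{196} \approx -11.005$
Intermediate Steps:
$u{\left(j \right)} = 2 - j$
$x{\left(s \right)} = -18 + s$
$x{\left(u{\left(-5 \right)} \right)} + W{\left(-196 \right)} = \left(-18 + \left(2 - -5\right)\right) + \frac{1}{-196} = \left(-18 + \left(2 + 5\right)\right) - \frac{1}{196} = \left(-18 + 7\right) - \frac{1}{196} = -11 - \frac{1}{196} = - \frac{2157}{196}$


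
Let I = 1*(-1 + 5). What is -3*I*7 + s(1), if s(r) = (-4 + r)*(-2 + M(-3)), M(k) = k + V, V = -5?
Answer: -54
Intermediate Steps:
M(k) = -5 + k (M(k) = k - 5 = -5 + k)
I = 4 (I = 1*4 = 4)
s(r) = 40 - 10*r (s(r) = (-4 + r)*(-2 + (-5 - 3)) = (-4 + r)*(-2 - 8) = (-4 + r)*(-10) = 40 - 10*r)
-3*I*7 + s(1) = -3*4*7 + (40 - 10*1) = -12*7 + (40 - 10) = -84 + 30 = -54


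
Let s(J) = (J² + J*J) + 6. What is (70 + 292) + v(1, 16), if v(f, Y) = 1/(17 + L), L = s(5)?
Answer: 26427/73 ≈ 362.01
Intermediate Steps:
s(J) = 6 + 2*J² (s(J) = (J² + J²) + 6 = 2*J² + 6 = 6 + 2*J²)
L = 56 (L = 6 + 2*5² = 6 + 2*25 = 6 + 50 = 56)
v(f, Y) = 1/73 (v(f, Y) = 1/(17 + 56) = 1/73)
(70 + 292) + v(1, 16) = (70 + 292) + 1/73 = 362 + 1/73 = 26427/73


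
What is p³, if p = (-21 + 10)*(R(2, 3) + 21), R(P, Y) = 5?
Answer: -23393656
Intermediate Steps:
p = -286 (p = (-21 + 10)*(5 + 21) = -11*26 = -286)
p³ = (-286)³ = -23393656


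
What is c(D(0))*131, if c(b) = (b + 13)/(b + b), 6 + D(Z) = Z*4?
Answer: -917/12 ≈ -76.417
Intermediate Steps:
D(Z) = -6 + 4*Z (D(Z) = -6 + Z*4 = -6 + 4*Z)
c(b) = (13 + b)/(2*b) (c(b) = (13 + b)/((2*b)) = (13 + b)*(1/(2*b)) = (13 + b)/(2*b))
c(D(0))*131 = ((13 + (-6 + 4*0))/(2*(-6 + 4*0)))*131 = ((13 + (-6 + 0))/(2*(-6 + 0)))*131 = ((½)*(13 - 6)/(-6))*131 = ((½)*(-⅙)*7)*131 = -7/12*131 = -917/12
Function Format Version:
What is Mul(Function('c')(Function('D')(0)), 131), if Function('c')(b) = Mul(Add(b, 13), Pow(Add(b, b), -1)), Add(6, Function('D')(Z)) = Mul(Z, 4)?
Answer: Rational(-917, 12) ≈ -76.417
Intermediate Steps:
Function('D')(Z) = Add(-6, Mul(4, Z)) (Function('D')(Z) = Add(-6, Mul(Z, 4)) = Add(-6, Mul(4, Z)))
Function('c')(b) = Mul(Rational(1, 2), Pow(b, -1), Add(13, b)) (Function('c')(b) = Mul(Add(13, b), Pow(Mul(2, b), -1)) = Mul(Add(13, b), Mul(Rational(1, 2), Pow(b, -1))) = Mul(Rational(1, 2), Pow(b, -1), Add(13, b)))
Mul(Function('c')(Function('D')(0)), 131) = Mul(Mul(Rational(1, 2), Pow(Add(-6, Mul(4, 0)), -1), Add(13, Add(-6, Mul(4, 0)))), 131) = Mul(Mul(Rational(1, 2), Pow(Add(-6, 0), -1), Add(13, Add(-6, 0))), 131) = Mul(Mul(Rational(1, 2), Pow(-6, -1), Add(13, -6)), 131) = Mul(Mul(Rational(1, 2), Rational(-1, 6), 7), 131) = Mul(Rational(-7, 12), 131) = Rational(-917, 12)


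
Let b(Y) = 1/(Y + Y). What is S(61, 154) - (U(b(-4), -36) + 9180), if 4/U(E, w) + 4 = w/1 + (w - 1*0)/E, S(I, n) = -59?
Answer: -572819/62 ≈ -9239.0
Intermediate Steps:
b(Y) = 1/(2*Y)
U(E, w) = 4/(-4 + w + w/E) (U(E, w) = 4/(-4 + (w/1 + (w - 1*0)/E)) = 4/(-4 + (w*1 + (w + 0)/E)) = 4/(-4 + (w + w/E)) = 4/(-4 + w + w/E))
S(61, 154) - (U(b(-4), -36) + 9180) = -59 - (4*((½)/(-4))/(-36 - 2/(-4) + ((½)/(-4))*(-36)) + 9180) = -59 - (4*((½)*(-¼))/(-36 - 2*(-1)/4 + ((½)*(-¼))*(-36)) + 9180) = -59 - (4*(-⅛)/(-36 - 4*(-⅛) - ⅛*(-36)) + 9180) = -59 - (4*(-⅛)/(-36 + ½ + 9/2) + 9180) = -59 - (4*(-⅛)/(-31) + 9180) = -59 - (4*(-⅛)*(-1/31) + 9180) = -59 - (1/62 + 9180) = -59 - 1*569161/62 = -59 - 569161/62 = -572819/62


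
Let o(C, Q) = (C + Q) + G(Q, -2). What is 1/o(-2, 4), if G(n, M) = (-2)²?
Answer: ⅙ ≈ 0.16667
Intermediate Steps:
G(n, M) = 4
o(C, Q) = 4 + C + Q (o(C, Q) = (C + Q) + 4 = 4 + C + Q)
1/o(-2, 4) = 1/(4 - 2 + 4) = 1/6 = ⅙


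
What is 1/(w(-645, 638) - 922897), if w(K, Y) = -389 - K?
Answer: -1/922641 ≈ -1.0838e-6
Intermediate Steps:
1/(w(-645, 638) - 922897) = 1/((-389 - 1*(-645)) - 922897) = 1/((-389 + 645) - 922897) = 1/(256 - 922897) = 1/(-922641) = -1/922641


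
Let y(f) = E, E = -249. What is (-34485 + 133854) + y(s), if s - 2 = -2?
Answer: 99120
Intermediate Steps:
s = 0 (s = 2 - 2 = 0)
y(f) = -249
(-34485 + 133854) + y(s) = (-34485 + 133854) - 249 = 99369 - 249 = 99120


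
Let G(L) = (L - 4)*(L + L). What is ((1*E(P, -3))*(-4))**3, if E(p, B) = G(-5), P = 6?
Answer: -46656000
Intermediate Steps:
G(L) = 2*L*(-4 + L) (G(L) = (-4 + L)*(2*L) = 2*L*(-4 + L))
E(p, B) = 90 (E(p, B) = 2*(-5)*(-4 - 5) = 2*(-5)*(-9) = 90)
((1*E(P, -3))*(-4))**3 = ((1*90)*(-4))**3 = (90*(-4))**3 = (-360)**3 = -46656000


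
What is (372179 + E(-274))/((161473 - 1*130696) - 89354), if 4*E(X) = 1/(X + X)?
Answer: -815816367/128400784 ≈ -6.3537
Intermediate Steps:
E(X) = 1/(8*X) (E(X) = 1/(4*(X + X)) = 1/(4*((2*X))) = (1/(2*X))/4 = 1/(8*X))
(372179 + E(-274))/((161473 - 1*130696) - 89354) = (372179 + (1/8)/(-274))/((161473 - 1*130696) - 89354) = (372179 + (1/8)*(-1/274))/((161473 - 130696) - 89354) = (372179 - 1/2192)/(30777 - 89354) = (815816367/2192)/(-58577) = (815816367/2192)*(-1/58577) = -815816367/128400784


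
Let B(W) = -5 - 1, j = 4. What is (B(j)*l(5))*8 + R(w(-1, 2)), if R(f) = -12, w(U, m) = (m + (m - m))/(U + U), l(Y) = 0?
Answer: -12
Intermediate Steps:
w(U, m) = m/(2*U) (w(U, m) = (m + 0)/((2*U)) = m*(1/(2*U)) = m/(2*U))
B(W) = -6
(B(j)*l(5))*8 + R(w(-1, 2)) = -6*0*8 - 12 = 0*8 - 12 = 0 - 12 = -12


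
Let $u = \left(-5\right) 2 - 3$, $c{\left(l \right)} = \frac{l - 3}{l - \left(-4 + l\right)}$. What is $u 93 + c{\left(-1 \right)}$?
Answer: $-1210$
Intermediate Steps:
$c{\left(l \right)} = - \frac{3}{4} + \frac{l}{4}$ ($c{\left(l \right)} = \frac{-3 + l}{4} = \left(-3 + l\right) \frac{1}{4} = - \frac{3}{4} + \frac{l}{4}$)
$u = -13$ ($u = -10 - 3 = -13$)
$u 93 + c{\left(-1 \right)} = \left(-13\right) 93 + \left(- \frac{3}{4} + \frac{1}{4} \left(-1\right)\right) = -1209 - 1 = -1210$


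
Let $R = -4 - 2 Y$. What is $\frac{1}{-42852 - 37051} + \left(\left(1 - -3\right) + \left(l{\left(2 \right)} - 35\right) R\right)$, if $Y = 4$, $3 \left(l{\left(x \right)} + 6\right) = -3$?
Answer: $\frac{40590723}{79903} \approx 508.0$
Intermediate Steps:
$l{\left(x \right)} = -7$ ($l{\left(x \right)} = -6 + \frac{1}{3} \left(-3\right) = -6 - 1 = -7$)
$R = -12$ ($R = -4 - 8 = -12$)
$\frac{1}{-42852 - 37051} + \left(\left(1 - -3\right) + \left(l{\left(2 \right)} - 35\right) R\right) = \frac{1}{-42852 - 37051} + \left(\left(1 - -3\right) + \left(-7 - 35\right) \left(-12\right)\right) = \frac{1}{-79903} + \left(\left(1 + 3\right) + \left(-7 - 35\right) \left(-12\right)\right) = - \frac{1}{79903} + \left(4 - -504\right) = - \frac{1}{79903} + \left(4 + 504\right) = - \frac{1}{79903} + 508 = \frac{40590723}{79903}$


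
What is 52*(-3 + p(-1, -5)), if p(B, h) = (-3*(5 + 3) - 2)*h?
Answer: 6604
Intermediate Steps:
p(B, h) = -26*h (p(B, h) = (-3*8 - 2)*h = (-24 - 2)*h = -26*h)
52*(-3 + p(-1, -5)) = 52*(-3 - 26*(-5)) = 52*(-3 + 130) = 52*127 = 6604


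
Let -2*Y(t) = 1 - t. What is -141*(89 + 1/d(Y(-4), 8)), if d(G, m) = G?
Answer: -62463/5 ≈ -12493.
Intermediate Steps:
Y(t) = -1/2 + t/2 (Y(t) = -(1 - t)/2 = -1/2 + t/2)
-141*(89 + 1/d(Y(-4), 8)) = -141*(89 + 1/(-1/2 + (1/2)*(-4))) = -141*(89 + 1/(-1/2 - 2)) = -141*(89 + 1/(-5/2)) = -141*(89 - 2/5) = -141*443/5 = -62463/5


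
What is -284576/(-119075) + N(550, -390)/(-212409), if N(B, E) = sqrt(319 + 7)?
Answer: 284576/119075 - sqrt(326)/212409 ≈ 2.3898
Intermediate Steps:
N(B, E) = sqrt(326)
-284576/(-119075) + N(550, -390)/(-212409) = -284576/(-119075) + sqrt(326)/(-212409) = -284576*(-1/119075) + sqrt(326)*(-1/212409) = 284576/119075 - sqrt(326)/212409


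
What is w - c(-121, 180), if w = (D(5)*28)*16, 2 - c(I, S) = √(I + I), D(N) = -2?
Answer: -898 + 11*I*√2 ≈ -898.0 + 15.556*I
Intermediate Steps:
c(I, S) = 2 - √2*√I (c(I, S) = 2 - √(I + I) = 2 - √(2*I) = 2 - √2*√I)
w = -896 (w = -2*28*16 = -56*16 = -896)
w - c(-121, 180) = -896 - (2 - √2*√(-121)) = -896 - (2 - √2*11*I) = -896 - (2 - 11*I*√2) = -896 + (-2 + 11*I*√2) = -898 + 11*I*√2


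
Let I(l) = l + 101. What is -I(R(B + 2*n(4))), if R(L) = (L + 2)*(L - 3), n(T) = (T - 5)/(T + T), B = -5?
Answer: -2045/16 ≈ -127.81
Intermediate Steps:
n(T) = (-5 + T)/(2*T) (n(T) = (-5 + T)/((2*T)) = (-5 + T)*(1/(2*T)) = (-5 + T)/(2*T))
R(L) = (-3 + L)*(2 + L) (R(L) = (2 + L)*(-3 + L) = (-3 + L)*(2 + L))
I(l) = 101 + l
-I(R(B + 2*n(4))) = -(101 + (-6 + (-5 + 2*((1/2)*(-5 + 4)/4))**2 - (-5 + 2*((1/2)*(-5 + 4)/4)))) = -(101 + (-6 + (-5 + 2*((1/2)*(1/4)*(-1)))**2 - (-5 + 2*((1/2)*(1/4)*(-1))))) = -(101 + (-6 + (-5 + 2*(-1/8))**2 - (-5 + 2*(-1/8)))) = -(101 + (-6 + (-5 - 1/4)**2 - (-5 - 1/4))) = -(101 + (-6 + (-21/4)**2 - 1*(-21/4))) = -(101 + (-6 + 441/16 + 21/4)) = -(101 + 429/16) = -1*2045/16 = -2045/16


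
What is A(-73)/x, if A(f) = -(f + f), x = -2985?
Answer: -146/2985 ≈ -0.048911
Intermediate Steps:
A(f) = -2*f
A(-73)/x = -2*(-73)/(-2985) = 146*(-1/2985) = -146/2985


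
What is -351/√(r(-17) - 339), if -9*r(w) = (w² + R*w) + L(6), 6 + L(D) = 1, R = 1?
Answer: 351*I*√3318/1106 ≈ 18.281*I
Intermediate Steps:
L(D) = -5 (L(D) = -6 + 1 = -5)
r(w) = 5/9 - w/9 - w²/9 (r(w) = -((w² + 1*w) - 5)/9 = -((w² + w) - 5)/9 = -((w + w²) - 5)/9 = -(-5 + w + w²)/9 = 5/9 - w/9 - w²/9)
-351/√(r(-17) - 339) = -351/√((5/9 - ⅑*(-17) - ⅑*(-17)²) - 339) = -351/√((5/9 + 17/9 - ⅑*289) - 339) = -351/√((5/9 + 17/9 - 289/9) - 339) = -351/√(-89/3 - 339) = -351*(-I*√3318/1106) = -(-351)*I*√3318/1106 = 351*I*√3318/1106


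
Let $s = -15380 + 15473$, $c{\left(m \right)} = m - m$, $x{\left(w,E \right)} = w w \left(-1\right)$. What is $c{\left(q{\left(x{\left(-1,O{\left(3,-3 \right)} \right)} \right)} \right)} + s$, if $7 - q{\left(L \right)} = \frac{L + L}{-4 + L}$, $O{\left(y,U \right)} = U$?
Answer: $93$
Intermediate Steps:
$x{\left(w,E \right)} = - w^{2}$ ($x{\left(w,E \right)} = w^{2} \left(-1\right) = - w^{2}$)
$q{\left(L \right)} = 7 - \frac{2 L}{-4 + L}$ ($q{\left(L \right)} = 7 - \frac{L + L}{-4 + L} = 7 - \frac{2 L}{-4 + L}$)
$c{\left(m \right)} = 0$
$s = 93$
$c{\left(q{\left(x{\left(-1,O{\left(3,-3 \right)} \right)} \right)} \right)} + s = 0 + 93 = 93$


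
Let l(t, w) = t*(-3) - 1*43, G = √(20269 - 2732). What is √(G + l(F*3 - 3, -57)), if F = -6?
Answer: √(20 + √17537) ≈ 12.346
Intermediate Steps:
G = √17537 ≈ 132.43
l(t, w) = -43 - 3*t (l(t, w) = -3*t - 43 = -43 - 3*t)
√(G + l(F*3 - 3, -57)) = √(√17537 + (-43 - 3*(-6*3 - 3))) = √(√17537 + (-43 - 3*(-18 - 3))) = √(√17537 + (-43 - 3*(-21))) = √(√17537 + (-43 + 63)) = √(√17537 + 20) = √(20 + √17537)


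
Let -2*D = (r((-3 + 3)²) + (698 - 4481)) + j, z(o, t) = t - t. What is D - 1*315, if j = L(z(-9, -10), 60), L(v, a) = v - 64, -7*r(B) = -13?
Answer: 11253/7 ≈ 1607.6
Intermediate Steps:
r(B) = 13/7 (r(B) = -⅐*(-13) = 13/7)
z(o, t) = 0
L(v, a) = -64 + v
j = -64 (j = -64 + 0 = -64)
D = 13458/7 (D = -((13/7 + (698 - 4481)) - 64)/2 = -((13/7 - 3783) - 64)/2 = -(-26468/7 - 64)/2 = -½*(-26916/7) = 13458/7 ≈ 1922.6)
D - 1*315 = 13458/7 - 1*315 = 13458/7 - 315 = 11253/7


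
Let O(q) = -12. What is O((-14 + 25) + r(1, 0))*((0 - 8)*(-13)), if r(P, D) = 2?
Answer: -1248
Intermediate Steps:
O((-14 + 25) + r(1, 0))*((0 - 8)*(-13)) = -12*(0 - 8)*(-13) = -(-96)*(-13) = -12*104 = -1248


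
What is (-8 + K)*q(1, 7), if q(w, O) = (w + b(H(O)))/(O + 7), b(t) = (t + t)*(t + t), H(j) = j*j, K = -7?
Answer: -144075/14 ≈ -10291.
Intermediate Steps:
H(j) = j**2
b(t) = 4*t**2 (b(t) = (2*t)*(2*t) = 4*t**2)
q(w, O) = (w + 4*O**4)/(7 + O) (q(w, O) = (w + 4*(O**2)**2)/(O + 7) = (w + 4*O**4)/(7 + O))
(-8 + K)*q(1, 7) = (-8 - 7)*((1 + 4*7**4)/(7 + 7)) = -15*(1 + 4*2401)/14 = -15*(1 + 9604)/14 = -15*9605/14 = -144075/14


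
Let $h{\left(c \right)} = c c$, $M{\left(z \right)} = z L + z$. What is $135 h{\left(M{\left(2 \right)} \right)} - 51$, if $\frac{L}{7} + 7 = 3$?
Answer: $393609$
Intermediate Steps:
$L = -28$ ($L = -49 + 7 \cdot 3 = -49 + 21 = -28$)
$M{\left(z \right)} = - 27 z$ ($M{\left(z \right)} = z \left(-28\right) + z = - 28 z + z = - 27 z$)
$h{\left(c \right)} = c^{2}$
$135 h{\left(M{\left(2 \right)} \right)} - 51 = 135 \left(\left(-27\right) 2\right)^{2} - 51 = 135 \left(-54\right)^{2} - 51 = 135 \cdot 2916 - 51 = 393660 - 51 = 393609$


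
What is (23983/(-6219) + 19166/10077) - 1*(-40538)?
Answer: 846782628319/20889621 ≈ 40536.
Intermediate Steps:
(23983/(-6219) + 19166/10077) - 1*(-40538) = (23983*(-1/6219) + 19166*(1/10077)) + 40538 = (-23983/6219 + 19166/10077) + 40538 = -40827779/20889621 + 40538 = 846782628319/20889621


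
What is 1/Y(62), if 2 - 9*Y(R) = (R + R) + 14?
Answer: -9/136 ≈ -0.066176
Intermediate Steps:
Y(R) = -4/3 - 2*R/9 (Y(R) = 2/9 - ((R + R) + 14)/9 = 2/9 - (2*R + 14)/9 = 2/9 - (14 + 2*R)/9 = 2/9 + (-14/9 - 2*R/9) = -4/3 - 2*R/9)
1/Y(62) = 1/(-4/3 - 2/9*62) = 1/(-4/3 - 124/9) = 1/(-136/9) = -9/136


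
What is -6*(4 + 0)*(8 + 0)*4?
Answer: -768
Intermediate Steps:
-6*(4 + 0)*(8 + 0)*4 = -24*8*4 = -6*32*4 = -192*4 = -768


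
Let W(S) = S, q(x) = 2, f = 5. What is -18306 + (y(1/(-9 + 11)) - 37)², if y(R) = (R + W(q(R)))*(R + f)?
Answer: -284247/16 ≈ -17765.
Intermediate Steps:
y(R) = (2 + R)*(5 + R) (y(R) = (R + 2)*(R + 5) = (2 + R)*(5 + R))
-18306 + (y(1/(-9 + 11)) - 37)² = -18306 + ((10 + (1/(-9 + 11))² + 7/(-9 + 11)) - 37)² = -18306 + ((10 + (1/2)² + 7/2) - 37)² = -18306 + ((10 + (½)² + 7*(½)) - 37)² = -18306 + ((10 + ¼ + 7/2) - 37)² = -18306 + (55/4 - 37)² = -18306 + (-93/4)² = -18306 + 8649/16 = -284247/16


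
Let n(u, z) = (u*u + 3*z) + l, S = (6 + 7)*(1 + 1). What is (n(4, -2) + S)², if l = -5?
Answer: 961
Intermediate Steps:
S = 26 (S = 13*2 = 26)
n(u, z) = -5 + u² + 3*z (n(u, z) = (u*u + 3*z) - 5 = (u² + 3*z) - 5 = -5 + u² + 3*z)
(n(4, -2) + S)² = ((-5 + 4² + 3*(-2)) + 26)² = ((-5 + 16 - 6) + 26)² = (5 + 26)² = 31² = 961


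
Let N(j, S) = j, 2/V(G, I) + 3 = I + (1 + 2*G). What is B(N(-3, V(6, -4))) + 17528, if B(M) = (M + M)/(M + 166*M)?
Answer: 2927178/167 ≈ 17528.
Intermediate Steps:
V(G, I) = 2/(-2 + I + 2*G) (V(G, I) = 2/(-3 + (I + (1 + 2*G))) = 2/(-3 + (1 + I + 2*G)) = 2/(-2 + I + 2*G))
B(M) = 2/167 (B(M) = (2*M)/((167*M)) = (2*M)*(1/(167*M)) = 2/167)
B(N(-3, V(6, -4))) + 17528 = 2/167 + 17528 = 2927178/167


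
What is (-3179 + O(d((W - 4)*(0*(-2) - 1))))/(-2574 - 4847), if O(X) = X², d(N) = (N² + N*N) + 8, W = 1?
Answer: 2503/7421 ≈ 0.33729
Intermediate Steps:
d(N) = 8 + 2*N² (d(N) = (N² + N²) + 8 = 2*N² + 8 = 8 + 2*N²)
(-3179 + O(d((W - 4)*(0*(-2) - 1))))/(-2574 - 4847) = (-3179 + (8 + 2*((1 - 4)*(0*(-2) - 1))²)²)/(-2574 - 4847) = (-3179 + (8 + 2*(-3*(0 - 1))²)²)/(-7421) = (-3179 + (8 + 2*(-3*(-1))²)²)*(-1/7421) = (-3179 + (8 + 2*3²)²)*(-1/7421) = (-3179 + (8 + 2*9)²)*(-1/7421) = (-3179 + (8 + 18)²)*(-1/7421) = (-3179 + 26²)*(-1/7421) = (-3179 + 676)*(-1/7421) = -2503*(-1/7421) = 2503/7421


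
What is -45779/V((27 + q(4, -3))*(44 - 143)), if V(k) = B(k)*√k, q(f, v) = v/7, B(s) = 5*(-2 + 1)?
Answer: -45779*I*√14322/30690 ≈ -178.51*I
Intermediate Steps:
B(s) = -5 (B(s) = 5*(-1) = -5)
q(f, v) = v/7 (q(f, v) = v*(⅐) = v/7)
V(k) = -5*√k
-45779/V((27 + q(4, -3))*(44 - 143)) = -45779*(-1/(5*√(27 + (⅐)*(-3))*√(44 - 143))) = -45779*I*√11/(165*√(27 - 3/7)) = -45779*I*√14322/30690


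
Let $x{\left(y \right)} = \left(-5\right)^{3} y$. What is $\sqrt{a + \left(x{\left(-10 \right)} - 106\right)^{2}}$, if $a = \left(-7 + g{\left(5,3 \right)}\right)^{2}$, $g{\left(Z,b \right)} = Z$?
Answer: $2 \sqrt{327185} \approx 1144.0$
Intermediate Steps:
$x{\left(y \right)} = - 125 y$
$a = 4$ ($a = \left(-7 + 5\right)^{2} = \left(-2\right)^{2} = 4$)
$\sqrt{a + \left(x{\left(-10 \right)} - 106\right)^{2}} = \sqrt{4 + \left(\left(-125\right) \left(-10\right) - 106\right)^{2}} = \sqrt{4 + \left(1250 - 106\right)^{2}} = \sqrt{4 + 1144^{2}} = \sqrt{4 + 1308736} = \sqrt{1308740} = 2 \sqrt{327185}$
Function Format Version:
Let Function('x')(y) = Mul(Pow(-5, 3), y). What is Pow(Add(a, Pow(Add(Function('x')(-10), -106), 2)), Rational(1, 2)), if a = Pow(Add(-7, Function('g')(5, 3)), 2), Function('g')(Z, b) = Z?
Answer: Mul(2, Pow(327185, Rational(1, 2))) ≈ 1144.0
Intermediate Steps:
Function('x')(y) = Mul(-125, y)
a = 4 (a = Pow(Add(-7, 5), 2) = Pow(-2, 2) = 4)
Pow(Add(a, Pow(Add(Function('x')(-10), -106), 2)), Rational(1, 2)) = Pow(Add(4, Pow(Add(Mul(-125, -10), -106), 2)), Rational(1, 2)) = Pow(Add(4, Pow(Add(1250, -106), 2)), Rational(1, 2)) = Pow(Add(4, Pow(1144, 2)), Rational(1, 2)) = Pow(Add(4, 1308736), Rational(1, 2)) = Pow(1308740, Rational(1, 2)) = Mul(2, Pow(327185, Rational(1, 2)))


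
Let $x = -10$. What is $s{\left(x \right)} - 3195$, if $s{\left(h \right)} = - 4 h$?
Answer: $-3155$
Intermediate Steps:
$s{\left(x \right)} - 3195 = \left(-4\right) \left(-10\right) - 3195 = 40 - 3195 = -3155$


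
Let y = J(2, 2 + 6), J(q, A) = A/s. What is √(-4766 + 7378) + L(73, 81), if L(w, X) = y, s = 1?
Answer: 8 + 2*√653 ≈ 59.108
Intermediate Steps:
J(q, A) = A (J(q, A) = A/1 = A*1 = A)
y = 8 (y = 2 + 6 = 8)
L(w, X) = 8
√(-4766 + 7378) + L(73, 81) = √(-4766 + 7378) + 8 = √2612 + 8 = 2*√653 + 8 = 8 + 2*√653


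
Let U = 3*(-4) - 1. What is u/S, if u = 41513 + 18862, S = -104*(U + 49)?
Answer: -20125/1248 ≈ -16.126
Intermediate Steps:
U = -13 (U = -12 - 1 = -13)
S = -3744 (S = -104*(-13 + 49) = -104*36 = -3744)
u = 60375
u/S = 60375/(-3744) = 60375*(-1/3744) = -20125/1248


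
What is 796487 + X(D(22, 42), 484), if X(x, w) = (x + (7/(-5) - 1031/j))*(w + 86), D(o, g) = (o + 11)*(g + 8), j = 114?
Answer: 1731034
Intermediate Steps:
D(o, g) = (8 + g)*(11 + o) (D(o, g) = (11 + o)*(8 + g) = (8 + g)*(11 + o))
X(x, w) = (86 + w)*(-5953/570 + x) (X(x, w) = (x + (7/(-5) - 1031/114))*(w + 86) = (x + (7*(-⅕) - 1031*1/114))*(86 + w) = (x + (-7/5 - 1031/114))*(86 + w) = (x - 5953/570)*(86 + w) = (-5953/570 + x)*(86 + w) = (86 + w)*(-5953/570 + x))
796487 + X(D(22, 42), 484) = 796487 + (-255979/285 + 86*(88 + 8*22 + 11*42 + 42*22) - 5953/570*484 + 484*(88 + 8*22 + 11*42 + 42*22)) = 796487 + (-255979/285 + 86*(88 + 176 + 462 + 924) - 1440626/285 + 484*(88 + 176 + 462 + 924)) = 796487 + (-255979/285 + 86*1650 - 1440626/285 + 484*1650) = 796487 + (-255979/285 + 141900 - 1440626/285 + 798600) = 796487 + 934547 = 1731034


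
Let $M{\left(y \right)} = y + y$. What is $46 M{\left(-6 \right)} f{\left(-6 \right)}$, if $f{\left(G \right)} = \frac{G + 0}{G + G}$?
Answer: $-276$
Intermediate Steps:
$M{\left(y \right)} = 2 y$
$f{\left(G \right)} = \frac{1}{2}$ ($f{\left(G \right)} = \frac{G}{2 G} = G \frac{1}{2 G} = \frac{1}{2}$)
$46 M{\left(-6 \right)} f{\left(-6 \right)} = 46 \cdot 2 \left(-6\right) \frac{1}{2} = 46 \left(-12\right) \frac{1}{2} = \left(-552\right) \frac{1}{2} = -276$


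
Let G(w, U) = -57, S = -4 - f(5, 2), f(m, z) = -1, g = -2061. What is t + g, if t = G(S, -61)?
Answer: -2118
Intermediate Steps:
S = -3 (S = -4 - 1*(-1) = -4 + 1 = -3)
t = -57
t + g = -57 - 2061 = -2118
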